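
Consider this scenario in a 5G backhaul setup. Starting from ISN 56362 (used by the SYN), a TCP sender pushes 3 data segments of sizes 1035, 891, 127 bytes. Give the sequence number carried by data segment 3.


The SYN occupies sequence number ISN = 56362, so the first data byte is ISN + 1 = 56363.
SEQ of data segment i = (ISN + 1) + sum of payload sizes of segments 1..i-1.
Segment 1: SEQ = 56363, payload = 1035 bytes
Segment 2: SEQ = 57398, payload = 891 bytes
Segment 3: SEQ = 58289, payload = 127 bytes
SEQ of segment 3 = 56363 + 1035 + 891 = 58289

58289


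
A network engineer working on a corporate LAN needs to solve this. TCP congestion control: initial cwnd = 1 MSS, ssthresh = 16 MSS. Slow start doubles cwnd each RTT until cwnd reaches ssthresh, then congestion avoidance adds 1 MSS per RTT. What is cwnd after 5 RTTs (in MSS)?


RTT 0: cwnd = 1 MSS (initial)
RTT 1: cwnd = 2 MSS (slow start, doubled)
RTT 2: cwnd = 4 MSS (slow start, doubled)
RTT 3: cwnd = 8 MSS (slow start, doubled)
RTT 4: cwnd = 16 MSS (slow start, doubled)
RTT 5: cwnd = 17 MSS (congestion avoidance, +1)

17


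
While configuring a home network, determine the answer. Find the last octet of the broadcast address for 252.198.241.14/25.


Given: IP = 252.198.241.14, prefix = /25
Host bits = 32 - 25 = 7
Network last octet = 14 AND mask = 0
Host part size = 2^7 - 1 = 127
Broadcast last octet = 0 OR 127 = 127

127


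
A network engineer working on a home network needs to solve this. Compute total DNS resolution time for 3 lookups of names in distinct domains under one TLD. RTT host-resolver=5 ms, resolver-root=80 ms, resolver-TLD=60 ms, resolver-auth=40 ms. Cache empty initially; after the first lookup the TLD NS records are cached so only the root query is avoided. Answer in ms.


Lookup 1 (cold cache): local + root + TLD + auth = 5 + 80 + 60 + 40 = 185 ms
Lookups 2..3 (TLD NS cached -> skip root; new domain -> still ask TLD and auth): local + TLD + auth = 5 + 60 + 40 = 105 ms each
Remaining 2 lookups: 2 * 105 = 210 ms
Total = 185 + 210 = 395 ms

395


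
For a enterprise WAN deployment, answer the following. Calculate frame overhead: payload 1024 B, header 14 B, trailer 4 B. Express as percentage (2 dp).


Given: payload = 1024 B, header = 14 B, trailer = 4 B
Overhead bytes = header + trailer = 14 + 4 = 18
Total frame = payload + overhead = 1024 + 18 = 1042
Overhead % = 18 / 1042 * 100 = 1.7274% -> 1.73% (2 dp)

1.73


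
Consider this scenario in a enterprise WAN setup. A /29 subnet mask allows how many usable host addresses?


Given: subnet mask /29
Host bits = 32 - 29 = 3
Total addresses = 2^3 = 8
Usable hosts = 8 - 2 (network + broadcast) = 6

6


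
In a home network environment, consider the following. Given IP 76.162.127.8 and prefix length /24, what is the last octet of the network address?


Given: IP = 76.162.127.8, prefix = /24
Subnet mask = 255.255.255.0
Last octet of IP: 8
Last octet of mask: 0
Network last octet = 8 AND 0 = 0

0


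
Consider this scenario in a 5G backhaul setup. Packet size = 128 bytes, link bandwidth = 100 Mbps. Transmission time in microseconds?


Given: packet = 128 bytes, bandwidth = 100 Mbps
Packet in bits = 128 * 8 = 1024 bits
Bandwidth = 100 * 10^6 = 100000000 bps
Time = 1024 / 100000000 seconds
Time in us = 1024 * 10^6 / 100000000 = 10.24

10.24


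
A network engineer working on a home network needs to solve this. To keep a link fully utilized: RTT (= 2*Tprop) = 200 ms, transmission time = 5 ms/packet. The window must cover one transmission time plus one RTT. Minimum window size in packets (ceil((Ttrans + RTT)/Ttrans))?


Given: Ttrans = 5 ms, RTT = 200 ms (= 2 * Tprop, Tprop = 100 ms)
Time until first ACK returns = Ttrans + RTT = 5 + 200 = 205 ms
Need W * Ttrans >= Ttrans + RTT  ->  W >= (Ttrans + RTT) / Ttrans
(Ttrans + RTT) / Ttrans = 205 / 5 = 41
W_min = ceil(41) = 41

41


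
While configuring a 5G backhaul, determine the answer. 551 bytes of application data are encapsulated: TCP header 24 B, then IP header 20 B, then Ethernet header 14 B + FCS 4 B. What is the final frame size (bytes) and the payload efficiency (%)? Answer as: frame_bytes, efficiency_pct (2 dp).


TCP segment = 551 + 24 = 575 B
IP packet = 575 + 20 = 595 B
Ethernet frame = 595 + 14 + 4 = 613 B
Efficiency = app / frame = 551 / 613 = 0.898858 = 89.8858% -> 89.89% (2 dp)

613, 89.89


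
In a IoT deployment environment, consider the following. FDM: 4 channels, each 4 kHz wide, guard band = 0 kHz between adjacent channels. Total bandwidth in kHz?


Given: 4 channels, 4 kHz each, guard = 0 kHz
Channel bandwidth = 4 * 4 = 16 kHz
Guard bands = 3 gaps * 0 kHz = 0 kHz
Total = 16 + 0 = 16 kHz

16


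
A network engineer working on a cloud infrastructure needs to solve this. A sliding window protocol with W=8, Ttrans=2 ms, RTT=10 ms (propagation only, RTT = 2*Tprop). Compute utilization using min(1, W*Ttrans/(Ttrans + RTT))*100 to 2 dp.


Given: W = 8, Ttrans = 2 ms, RTT = 10 ms (= 2 * Tprop, Tprop = 5 ms)
Cycle time = Ttrans + RTT = 2 + 10 = 12 ms (first packet sent until its ACK returns)
W * Ttrans = 8 * 2 = 16 ms of sending per cycle
W * Ttrans / (Ttrans + RTT) = 16 / 12 = 1.333333
U = min(1, 1.333333) = 1.000000
U% = 100.00%

100.00


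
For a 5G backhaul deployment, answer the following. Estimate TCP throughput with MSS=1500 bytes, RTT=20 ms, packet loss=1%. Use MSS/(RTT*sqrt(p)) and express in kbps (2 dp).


Given: MSS = 1500 bytes, RTT = 20 ms, loss = 1%
RTT in seconds = 20 / 1000 = 0.02
Loss rate = 1% = 0.01
sqrt(loss) = sqrt(0.01) = 0.1
Throughput (bytes/s) = 1500 / (0.02 * 0.1) = 750000.0000
Throughput (kbps) = 750000.0000 * 8 / 1000 = 6000.000000 -> 6000.00 kbps (2 dp)

6000.00


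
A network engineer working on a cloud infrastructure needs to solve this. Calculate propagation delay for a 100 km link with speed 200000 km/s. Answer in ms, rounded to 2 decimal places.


Given: distance = 100 km, speed = 200000 km/s
Delay = distance / speed = 100 / 200000 seconds
Delay in ms = 100 * 1000 / 200000
Delay = 0.5000 ms
Rounded to 2 dp = 0.50 ms

0.50


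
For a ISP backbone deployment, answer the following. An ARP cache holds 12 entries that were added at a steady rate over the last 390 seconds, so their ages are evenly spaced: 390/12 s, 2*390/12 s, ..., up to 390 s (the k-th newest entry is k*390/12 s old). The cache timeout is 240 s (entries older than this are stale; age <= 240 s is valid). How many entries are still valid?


Ages are k * 390/12 s for k = 1..12 (spacing = 32.5000 s).
Entry k is valid iff k * 390/12 <= 240 iff k <= 12 * 240 / 390 = 7.3846
n_valid = floor(7.3846) = 7
(n_stale = 12 - 7 = 5)

7


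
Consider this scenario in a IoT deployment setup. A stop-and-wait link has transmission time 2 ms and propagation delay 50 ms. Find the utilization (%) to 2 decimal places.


Given: Ttrans = 2 ms, Tprop = 50 ms
RTT = 2 * Tprop = 2 * 50 = 100 ms
U = Ttrans / (Ttrans + RTT)
U = 2 / (2 + 100)
U = 2 / 102 = 0.019608
U% = 1.96%

1.96


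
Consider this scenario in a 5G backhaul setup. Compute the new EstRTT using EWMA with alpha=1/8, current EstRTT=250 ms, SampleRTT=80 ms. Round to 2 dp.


Given: EstRTT = 250 ms, SampleRTT = 80 ms, alpha = 1/8
New EstRTT = (1 - alpha) * EstRTT + alpha * SampleRTT
(7/8) * 250 = 218.75
(1/8) * 80 = 10
New EstRTT = 218.75 + 10 = 228.75 ms -> 228.75 ms (2 dp)

228.75


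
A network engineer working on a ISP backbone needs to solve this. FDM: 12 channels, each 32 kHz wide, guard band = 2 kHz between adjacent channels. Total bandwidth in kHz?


Given: 12 channels, 32 kHz each, guard = 2 kHz
Channel bandwidth = 12 * 32 = 384 kHz
Guard bands = 11 gaps * 2 kHz = 22 kHz
Total = 384 + 22 = 406 kHz

406


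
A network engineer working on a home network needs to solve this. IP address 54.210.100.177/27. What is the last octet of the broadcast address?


Given: IP = 54.210.100.177, prefix = /27
Host bits = 32 - 27 = 5
Network last octet = 177 AND mask = 160
Host part size = 2^5 - 1 = 31
Broadcast last octet = 160 OR 31 = 191

191


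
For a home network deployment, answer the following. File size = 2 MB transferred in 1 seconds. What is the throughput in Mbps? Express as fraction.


Given: file = 2 MB, time = 1 s
File in Mb = 2 * 8 = 16 Mb
Throughput = 16 / 1 Mbps
Throughput = 16 Mbps

16


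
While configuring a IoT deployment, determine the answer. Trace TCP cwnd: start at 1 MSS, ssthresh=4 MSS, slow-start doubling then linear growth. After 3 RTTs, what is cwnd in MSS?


RTT 0: cwnd = 1 MSS (initial)
RTT 1: cwnd = 2 MSS (slow start, doubled)
RTT 2: cwnd = 4 MSS (slow start, doubled)
RTT 3: cwnd = 5 MSS (congestion avoidance, +1)

5


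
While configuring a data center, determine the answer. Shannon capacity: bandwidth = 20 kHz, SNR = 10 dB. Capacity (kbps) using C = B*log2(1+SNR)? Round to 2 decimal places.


Given: B = 20 kHz, SNR = 10 dB
SNR linear = 10^(10/10) = 10
1 + SNR = 11
log2(11) = 3.4594316186
C = 20 * 1000 * 3.4594316186 = 69188.6324 bps
C = 69.188632 kbps -> 69.19 kbps (2 dp)

69.19


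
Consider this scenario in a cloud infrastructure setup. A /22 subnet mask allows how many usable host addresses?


Given: subnet mask /22
Host bits = 32 - 22 = 10
Total addresses = 2^10 = 1024
Usable hosts = 1024 - 2 (network + broadcast) = 1022

1022


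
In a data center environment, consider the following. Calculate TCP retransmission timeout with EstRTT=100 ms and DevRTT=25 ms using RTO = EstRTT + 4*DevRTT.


Given: EstRTT = 100 ms, DevRTT = 25 ms
Timeout = EstRTT + 4 * DevRTT
4 * DevRTT = 4 * 25 = 100
Timeout = 100 + 100 = 200 ms

200


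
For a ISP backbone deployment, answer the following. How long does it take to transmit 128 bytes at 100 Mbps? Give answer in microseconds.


Given: packet = 128 bytes, bandwidth = 100 Mbps
Packet in bits = 128 * 8 = 1024 bits
Bandwidth = 100 * 10^6 = 100000000 bps
Time = 1024 / 100000000 seconds
Time in us = 1024 * 10^6 / 100000000 = 10.24

10.24


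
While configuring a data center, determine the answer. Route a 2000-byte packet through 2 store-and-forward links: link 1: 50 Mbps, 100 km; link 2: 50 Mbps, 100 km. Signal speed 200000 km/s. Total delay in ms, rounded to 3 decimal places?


Packet = 2000 bytes = 16000 bits. Store-and-forward: sum (t_trans + t_prop) per link.
Link 1: t_trans = 16000/(50*10^6) s = 0.3200 ms; t_prop = 100/200000 s = 0.5000 ms; subtotal = 0.8200 ms
Link 2: t_trans = 16000/(50*10^6) s = 0.3200 ms; t_prop = 100/200000 s = 0.5000 ms; subtotal = 0.8200 ms
End-to-end = 0.8200 + 0.8200 = 1.6400 ms -> 1.640 ms (3 dp)

1.640


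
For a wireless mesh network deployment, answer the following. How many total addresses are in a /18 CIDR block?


Given: CIDR prefix /18
Host bits = 32 - 18 = 14
Total addresses = 2^14 = 16384

16384


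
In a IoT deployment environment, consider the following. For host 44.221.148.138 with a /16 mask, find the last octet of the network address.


Given: IP = 44.221.148.138, prefix = /16
Subnet mask = 255.255.0.0
Last octet of IP: 138
Last octet of mask: 0
Network last octet = 138 AND 0 = 0

0


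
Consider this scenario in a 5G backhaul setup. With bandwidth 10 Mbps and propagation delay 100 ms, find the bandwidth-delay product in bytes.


Given: bandwidth = 10 Mbps, delay = 100 ms
BDP in bits = 10 * 10^6 * 100 / 1000
BDP in bits = 1000000
BDP in bytes = 1000000 / 8 = 125000

125000


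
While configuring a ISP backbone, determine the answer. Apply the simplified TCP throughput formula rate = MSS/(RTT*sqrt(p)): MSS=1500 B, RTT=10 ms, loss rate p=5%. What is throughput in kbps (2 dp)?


Given: MSS = 1500 bytes, RTT = 10 ms, loss = 5%
RTT in seconds = 10 / 1000 = 0.01
Loss rate = 5% = 0.05
sqrt(loss) = sqrt(0.05) = 0.223606797750
Throughput (bytes/s) = 1500 / (0.01 * 0.223606797750) = 670820.3932
Throughput (kbps) = 670820.3932 * 8 / 1000 = 5366.563146 -> 5366.56 kbps (2 dp)

5366.56


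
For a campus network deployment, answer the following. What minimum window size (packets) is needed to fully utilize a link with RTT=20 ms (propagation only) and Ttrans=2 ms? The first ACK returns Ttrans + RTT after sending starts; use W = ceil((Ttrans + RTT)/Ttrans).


Given: Ttrans = 2 ms, RTT = 20 ms (= 2 * Tprop, Tprop = 10 ms)
Time until first ACK returns = Ttrans + RTT = 2 + 20 = 22 ms
Need W * Ttrans >= Ttrans + RTT  ->  W >= (Ttrans + RTT) / Ttrans
(Ttrans + RTT) / Ttrans = 22 / 2 = 11
W_min = ceil(11) = 11

11


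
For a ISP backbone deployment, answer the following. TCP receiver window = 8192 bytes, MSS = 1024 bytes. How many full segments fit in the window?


Given: RWND = 8192 bytes, MSS = 1024 bytes
Full segments = floor(RWND / MSS)
Full segments = floor(8192 / 1024)
Full segments = floor(8.0) = 8

8


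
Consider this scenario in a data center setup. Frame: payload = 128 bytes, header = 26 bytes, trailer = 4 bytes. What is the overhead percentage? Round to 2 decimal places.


Given: payload = 128 B, header = 26 B, trailer = 4 B
Overhead bytes = header + trailer = 26 + 4 = 30
Total frame = payload + overhead = 128 + 30 = 158
Overhead % = 30 / 158 * 100 = 18.9873% -> 18.99% (2 dp)

18.99


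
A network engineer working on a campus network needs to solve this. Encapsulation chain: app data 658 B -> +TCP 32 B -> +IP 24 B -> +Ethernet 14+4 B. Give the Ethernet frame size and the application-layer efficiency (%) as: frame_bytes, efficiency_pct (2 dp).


TCP segment = 658 + 32 = 690 B
IP packet = 690 + 24 = 714 B
Ethernet frame = 714 + 14 + 4 = 732 B
Efficiency = app / frame = 658 / 732 = 0.898907 = 89.8907% -> 89.89% (2 dp)

732, 89.89


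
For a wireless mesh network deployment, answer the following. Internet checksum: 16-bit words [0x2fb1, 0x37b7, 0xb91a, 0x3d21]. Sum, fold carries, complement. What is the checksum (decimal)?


Given words: [0x2fb1, 0x37b7, 0xb91a, 0x3d21]
Step 1: Sum all words
Raw sum = 12209 + 14263 + 47386 + 15649 = 89507
Step 2: Fold carry: (23971 + 1) = 23972
One's complement = ~23972 & 0xFFFF = 41563

41563


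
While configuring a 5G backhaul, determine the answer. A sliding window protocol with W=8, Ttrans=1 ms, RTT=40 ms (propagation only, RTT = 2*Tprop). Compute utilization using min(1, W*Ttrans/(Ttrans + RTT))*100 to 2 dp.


Given: W = 8, Ttrans = 1 ms, RTT = 40 ms (= 2 * Tprop, Tprop = 20 ms)
Cycle time = Ttrans + RTT = 1 + 40 = 41 ms (first packet sent until its ACK returns)
W * Ttrans = 8 * 1 = 8 ms of sending per cycle
W * Ttrans / (Ttrans + RTT) = 8 / 41 = 0.195122
U = min(1, 0.195122) = 0.195122
U% = 19.51%

19.51


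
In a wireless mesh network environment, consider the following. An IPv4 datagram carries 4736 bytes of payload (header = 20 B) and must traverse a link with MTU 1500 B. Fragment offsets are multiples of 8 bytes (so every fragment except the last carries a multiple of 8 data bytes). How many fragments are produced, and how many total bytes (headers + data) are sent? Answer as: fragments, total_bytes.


Max data per non-final fragment = floor((MTU - header)/8)*8 = floor((1500 - 20)/8)*8 = floor(1480/8)*8 = 1480 B
Final fragment needs no 8-byte alignment: it can carry up to MTU - header = 1480 B
Non-final fragments needed = ceil((payload - 1480) / 1480) = ceil(3256/1480) = ceil(2.2000) = 3
Number of fragments = 3 + 1 = 4
Fragment sizes (data): 3 * 1480 B + 296 B (last, 296 <= 1480 OK)
Total bytes sent = payload + n_frags * header = 4736 + 4*20 = 4736 + 80 = 4816 B

4, 4816


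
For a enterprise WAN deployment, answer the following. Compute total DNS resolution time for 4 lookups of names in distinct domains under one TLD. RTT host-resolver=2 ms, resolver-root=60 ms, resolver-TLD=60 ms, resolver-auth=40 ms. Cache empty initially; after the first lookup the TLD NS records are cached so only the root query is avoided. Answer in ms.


Lookup 1 (cold cache): local + root + TLD + auth = 2 + 60 + 60 + 40 = 162 ms
Lookups 2..4 (TLD NS cached -> skip root; new domain -> still ask TLD and auth): local + TLD + auth = 2 + 60 + 40 = 102 ms each
Remaining 3 lookups: 3 * 102 = 306 ms
Total = 162 + 306 = 468 ms

468


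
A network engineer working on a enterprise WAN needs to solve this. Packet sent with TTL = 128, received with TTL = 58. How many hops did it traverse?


Given: initial TTL = 128, received TTL = 58
Hops = initial TTL - received TTL
Hops = 128 - 58 = 70

70


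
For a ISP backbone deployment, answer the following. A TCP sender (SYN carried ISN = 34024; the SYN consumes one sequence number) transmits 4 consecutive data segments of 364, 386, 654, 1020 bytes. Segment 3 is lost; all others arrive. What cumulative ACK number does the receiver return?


SYN uses sequence number 34024; first data byte = ISN + 1 = 34025.
Segment 1: SEQ = 34025, len = 364 B, covers [34025, 34388]
Segment 2: SEQ = 34389, len = 386 B, covers [34389, 34774]
Segment 3: SEQ = 34775, len = 654 B, covers [34775, 35428] [LOST]
Segment 4: SEQ = 35429, len = 1020 B, covers [35429, 36448]
In-order data received: bytes [34025, 34774] (segments 1..2).
Segment 3 missing -> gap begins at byte 34775; later segments buffered out of order.
Cumulative ACK = next expected in-order byte = 34025 + 364 + 386 = 34775

34775


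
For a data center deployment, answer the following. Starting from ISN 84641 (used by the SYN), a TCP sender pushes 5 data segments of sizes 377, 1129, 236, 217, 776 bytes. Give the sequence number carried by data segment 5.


The SYN occupies sequence number ISN = 84641, so the first data byte is ISN + 1 = 84642.
SEQ of data segment i = (ISN + 1) + sum of payload sizes of segments 1..i-1.
Segment 1: SEQ = 84642, payload = 377 bytes
Segment 2: SEQ = 85019, payload = 1129 bytes
Segment 3: SEQ = 86148, payload = 236 bytes
Segment 4: SEQ = 86384, payload = 217 bytes
Segment 5: SEQ = 86601, payload = 776 bytes
SEQ of segment 5 = 84642 + 377 + 1129 + 236 + 217 = 86601

86601


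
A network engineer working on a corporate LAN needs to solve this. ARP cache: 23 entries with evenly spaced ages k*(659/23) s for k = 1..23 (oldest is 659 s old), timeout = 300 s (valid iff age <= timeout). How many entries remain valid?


Ages are k * 659/23 s for k = 1..23 (spacing = 28.6522 s).
Entry k is valid iff k * 659/23 <= 300 iff k <= 23 * 300 / 659 = 10.4704
n_valid = floor(10.4704) = 10
(n_stale = 23 - 10 = 13)

10


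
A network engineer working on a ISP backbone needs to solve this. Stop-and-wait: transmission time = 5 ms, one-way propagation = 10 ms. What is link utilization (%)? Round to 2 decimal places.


Given: Ttrans = 5 ms, Tprop = 10 ms
RTT = 2 * Tprop = 2 * 10 = 20 ms
U = Ttrans / (Ttrans + RTT)
U = 5 / (5 + 20)
U = 5 / 25 = 0.2
U% = 20.00%

20.00


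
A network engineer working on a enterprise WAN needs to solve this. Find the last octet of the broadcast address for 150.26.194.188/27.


Given: IP = 150.26.194.188, prefix = /27
Host bits = 32 - 27 = 5
Network last octet = 188 AND mask = 160
Host part size = 2^5 - 1 = 31
Broadcast last octet = 160 OR 31 = 191

191


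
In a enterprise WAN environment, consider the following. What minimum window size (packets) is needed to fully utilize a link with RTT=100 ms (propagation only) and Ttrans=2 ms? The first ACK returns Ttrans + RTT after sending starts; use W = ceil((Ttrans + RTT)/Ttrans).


Given: Ttrans = 2 ms, RTT = 100 ms (= 2 * Tprop, Tprop = 50 ms)
Time until first ACK returns = Ttrans + RTT = 2 + 100 = 102 ms
Need W * Ttrans >= Ttrans + RTT  ->  W >= (Ttrans + RTT) / Ttrans
(Ttrans + RTT) / Ttrans = 102 / 2 = 51
W_min = ceil(51) = 51

51


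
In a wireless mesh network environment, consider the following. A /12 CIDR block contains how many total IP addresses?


Given: CIDR prefix /12
Host bits = 32 - 12 = 20
Total addresses = 2^20 = 1048576

1048576


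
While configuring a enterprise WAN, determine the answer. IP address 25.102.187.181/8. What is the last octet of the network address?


Given: IP = 25.102.187.181, prefix = /8
Subnet mask = 255.0.0.0
Last octet of IP: 181
Last octet of mask: 0
Network last octet = 181 AND 0 = 0

0


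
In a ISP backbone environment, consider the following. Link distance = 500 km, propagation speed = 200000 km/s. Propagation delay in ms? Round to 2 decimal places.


Given: distance = 500 km, speed = 200000 km/s
Delay = distance / speed = 500 / 200000 seconds
Delay in ms = 500 * 1000 / 200000
Delay = 2.5000 ms
Rounded to 2 dp = 2.50 ms

2.50


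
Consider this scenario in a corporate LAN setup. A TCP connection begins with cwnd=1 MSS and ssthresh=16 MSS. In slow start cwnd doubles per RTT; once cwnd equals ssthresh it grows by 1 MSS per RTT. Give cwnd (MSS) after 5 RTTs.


RTT 0: cwnd = 1 MSS (initial)
RTT 1: cwnd = 2 MSS (slow start, doubled)
RTT 2: cwnd = 4 MSS (slow start, doubled)
RTT 3: cwnd = 8 MSS (slow start, doubled)
RTT 4: cwnd = 16 MSS (slow start, doubled)
RTT 5: cwnd = 17 MSS (congestion avoidance, +1)

17


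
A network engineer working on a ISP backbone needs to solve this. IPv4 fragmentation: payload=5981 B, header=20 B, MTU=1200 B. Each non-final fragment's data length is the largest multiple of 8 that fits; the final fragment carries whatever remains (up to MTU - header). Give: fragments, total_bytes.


Max data per non-final fragment = floor((MTU - header)/8)*8 = floor((1200 - 20)/8)*8 = floor(1180/8)*8 = 1176 B
Final fragment needs no 8-byte alignment: it can carry up to MTU - header = 1180 B
Non-final fragments needed = ceil((payload - 1180) / 1176) = ceil(4801/1176) = ceil(4.0825) = 5
Number of fragments = 5 + 1 = 6
Fragment sizes (data): 5 * 1176 B + 101 B (last, 101 <= 1180 OK)
Total bytes sent = payload + n_frags * header = 5981 + 6*20 = 5981 + 120 = 6101 B

6, 6101


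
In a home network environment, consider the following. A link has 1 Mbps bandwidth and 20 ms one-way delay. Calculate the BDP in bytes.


Given: bandwidth = 1 Mbps, delay = 20 ms
BDP in bits = 1 * 10^6 * 20 / 1000
BDP in bits = 20000
BDP in bytes = 20000 / 8 = 2500

2500


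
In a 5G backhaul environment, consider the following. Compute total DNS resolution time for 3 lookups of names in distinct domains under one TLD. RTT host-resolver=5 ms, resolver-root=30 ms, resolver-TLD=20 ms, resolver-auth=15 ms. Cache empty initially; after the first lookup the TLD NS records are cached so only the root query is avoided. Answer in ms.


Lookup 1 (cold cache): local + root + TLD + auth = 5 + 30 + 20 + 15 = 70 ms
Lookups 2..3 (TLD NS cached -> skip root; new domain -> still ask TLD and auth): local + TLD + auth = 5 + 20 + 15 = 40 ms each
Remaining 2 lookups: 2 * 40 = 80 ms
Total = 70 + 80 = 150 ms

150


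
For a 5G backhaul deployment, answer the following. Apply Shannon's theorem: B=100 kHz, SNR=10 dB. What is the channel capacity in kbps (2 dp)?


Given: B = 100 kHz, SNR = 10 dB
SNR linear = 10^(10/10) = 10
1 + SNR = 11
log2(11) = 3.4594316186
C = 100 * 1000 * 3.4594316186 = 345943.1619 bps
C = 345.943162 kbps -> 345.94 kbps (2 dp)

345.94


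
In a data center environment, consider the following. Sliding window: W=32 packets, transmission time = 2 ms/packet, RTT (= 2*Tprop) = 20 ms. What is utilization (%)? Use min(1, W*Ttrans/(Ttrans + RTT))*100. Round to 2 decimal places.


Given: W = 32, Ttrans = 2 ms, RTT = 20 ms (= 2 * Tprop, Tprop = 10 ms)
Cycle time = Ttrans + RTT = 2 + 20 = 22 ms (first packet sent until its ACK returns)
W * Ttrans = 32 * 2 = 64 ms of sending per cycle
W * Ttrans / (Ttrans + RTT) = 64 / 22 = 2.909091
U = min(1, 2.909091) = 1.000000
U% = 100.00%

100.00


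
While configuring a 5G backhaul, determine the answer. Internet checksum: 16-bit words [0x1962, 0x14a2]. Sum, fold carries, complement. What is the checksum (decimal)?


Given words: [0x1962, 0x14a2]
Step 1: Sum all words
Raw sum = 6498 + 5282 = 11780
One's complement = ~11780 & 0xFFFF = 53755

53755


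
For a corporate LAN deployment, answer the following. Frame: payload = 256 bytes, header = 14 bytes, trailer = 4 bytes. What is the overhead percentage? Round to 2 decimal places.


Given: payload = 256 B, header = 14 B, trailer = 4 B
Overhead bytes = header + trailer = 14 + 4 = 18
Total frame = payload + overhead = 256 + 18 = 274
Overhead % = 18 / 274 * 100 = 6.5693% -> 6.57% (2 dp)

6.57


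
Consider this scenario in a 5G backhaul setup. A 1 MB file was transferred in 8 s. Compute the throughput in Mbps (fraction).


Given: file = 1 MB, time = 8 s
File in Mb = 1 * 8 = 8 Mb
Throughput = 8 / 8 Mbps
Throughput = 1 Mbps

1


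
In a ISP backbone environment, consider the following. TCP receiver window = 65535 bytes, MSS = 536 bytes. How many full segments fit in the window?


Given: RWND = 65535 bytes, MSS = 536 bytes
Full segments = floor(RWND / MSS)
Full segments = floor(65535 / 536)
Full segments = floor(122.2668) = 122

122


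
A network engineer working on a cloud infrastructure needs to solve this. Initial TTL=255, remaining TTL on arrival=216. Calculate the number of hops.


Given: initial TTL = 255, received TTL = 216
Hops = initial TTL - received TTL
Hops = 255 - 216 = 39

39


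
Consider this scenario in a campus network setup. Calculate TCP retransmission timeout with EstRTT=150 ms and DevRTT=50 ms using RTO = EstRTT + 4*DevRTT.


Given: EstRTT = 150 ms, DevRTT = 50 ms
Timeout = EstRTT + 4 * DevRTT
4 * DevRTT = 4 * 50 = 200
Timeout = 150 + 200 = 350 ms

350


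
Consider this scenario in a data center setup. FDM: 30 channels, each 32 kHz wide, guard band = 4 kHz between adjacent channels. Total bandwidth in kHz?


Given: 30 channels, 32 kHz each, guard = 4 kHz
Channel bandwidth = 30 * 32 = 960 kHz
Guard bands = 29 gaps * 4 kHz = 116 kHz
Total = 960 + 116 = 1076 kHz

1076


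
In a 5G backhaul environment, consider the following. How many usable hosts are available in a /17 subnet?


Given: subnet mask /17
Host bits = 32 - 17 = 15
Total addresses = 2^15 = 32768
Usable hosts = 32768 - 2 (network + broadcast) = 32766

32766


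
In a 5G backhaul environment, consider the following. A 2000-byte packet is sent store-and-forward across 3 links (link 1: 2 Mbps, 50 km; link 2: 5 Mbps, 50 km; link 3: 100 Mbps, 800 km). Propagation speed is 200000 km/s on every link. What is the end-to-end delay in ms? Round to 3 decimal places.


Packet = 2000 bytes = 16000 bits. Store-and-forward: sum (t_trans + t_prop) per link.
Link 1: t_trans = 16000/(2*10^6) s = 8.0000 ms; t_prop = 50/200000 s = 0.2500 ms; subtotal = 8.2500 ms
Link 2: t_trans = 16000/(5*10^6) s = 3.2000 ms; t_prop = 50/200000 s = 0.2500 ms; subtotal = 3.4500 ms
Link 3: t_trans = 16000/(100*10^6) s = 0.1600 ms; t_prop = 800/200000 s = 4.0000 ms; subtotal = 4.1600 ms
End-to-end = 8.2500 + 3.4500 + 4.1600 = 15.8600 ms -> 15.860 ms (3 dp)

15.860


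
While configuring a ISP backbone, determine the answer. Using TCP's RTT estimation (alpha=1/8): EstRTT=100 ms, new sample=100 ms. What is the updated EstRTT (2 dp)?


Given: EstRTT = 100 ms, SampleRTT = 100 ms, alpha = 1/8
New EstRTT = (1 - alpha) * EstRTT + alpha * SampleRTT
(7/8) * 100 = 87.5
(1/8) * 100 = 12.5
New EstRTT = 87.5 + 12.5 = 100 ms -> 100.00 ms (2 dp)

100.00


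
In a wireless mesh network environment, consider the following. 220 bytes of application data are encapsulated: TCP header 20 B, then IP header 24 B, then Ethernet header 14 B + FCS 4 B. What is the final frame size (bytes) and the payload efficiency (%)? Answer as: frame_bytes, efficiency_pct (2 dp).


TCP segment = 220 + 20 = 240 B
IP packet = 240 + 24 = 264 B
Ethernet frame = 264 + 14 + 4 = 282 B
Efficiency = app / frame = 220 / 282 = 0.780142 = 78.0142% -> 78.01% (2 dp)

282, 78.01


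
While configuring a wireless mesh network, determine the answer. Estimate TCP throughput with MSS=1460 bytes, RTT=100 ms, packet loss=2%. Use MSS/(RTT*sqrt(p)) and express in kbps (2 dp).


Given: MSS = 1460 bytes, RTT = 100 ms, loss = 2%
RTT in seconds = 100 / 1000 = 0.1
Loss rate = 2% = 0.02
sqrt(loss) = sqrt(0.02) = 0.141421356237
Throughput (bytes/s) = 1460 / (0.1 * 0.141421356237) = 103237.5901
Throughput (kbps) = 103237.5901 * 8 / 1000 = 825.900720 -> 825.90 kbps (2 dp)

825.90


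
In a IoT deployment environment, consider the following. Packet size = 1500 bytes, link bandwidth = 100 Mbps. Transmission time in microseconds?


Given: packet = 1500 bytes, bandwidth = 100 Mbps
Packet in bits = 1500 * 8 = 12000 bits
Bandwidth = 100 * 10^6 = 100000000 bps
Time = 12000 / 100000000 seconds
Time in us = 12000 * 10^6 / 100000000 = 120

120


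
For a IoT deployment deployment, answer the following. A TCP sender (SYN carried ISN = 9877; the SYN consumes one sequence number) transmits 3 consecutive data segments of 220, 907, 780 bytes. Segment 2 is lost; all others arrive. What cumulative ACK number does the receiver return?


SYN uses sequence number 9877; first data byte = ISN + 1 = 9878.
Segment 1: SEQ = 9878, len = 220 B, covers [9878, 10097]
Segment 2: SEQ = 10098, len = 907 B, covers [10098, 11004] [LOST]
Segment 3: SEQ = 11005, len = 780 B, covers [11005, 11784]
In-order data received: bytes [9878, 10097] (segments 1..1).
Segment 2 missing -> gap begins at byte 10098; later segments buffered out of order.
Cumulative ACK = next expected in-order byte = 9878 + 220 = 10098

10098


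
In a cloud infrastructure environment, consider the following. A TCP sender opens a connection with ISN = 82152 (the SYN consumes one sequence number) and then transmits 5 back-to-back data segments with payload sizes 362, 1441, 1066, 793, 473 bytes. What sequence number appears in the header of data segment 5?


The SYN occupies sequence number ISN = 82152, so the first data byte is ISN + 1 = 82153.
SEQ of data segment i = (ISN + 1) + sum of payload sizes of segments 1..i-1.
Segment 1: SEQ = 82153, payload = 362 bytes
Segment 2: SEQ = 82515, payload = 1441 bytes
Segment 3: SEQ = 83956, payload = 1066 bytes
Segment 4: SEQ = 85022, payload = 793 bytes
Segment 5: SEQ = 85815, payload = 473 bytes
SEQ of segment 5 = 82153 + 362 + 1441 + 1066 + 793 = 85815

85815


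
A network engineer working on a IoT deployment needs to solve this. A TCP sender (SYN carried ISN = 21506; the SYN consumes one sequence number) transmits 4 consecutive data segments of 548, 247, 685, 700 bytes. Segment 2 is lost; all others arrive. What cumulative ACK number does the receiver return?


SYN uses sequence number 21506; first data byte = ISN + 1 = 21507.
Segment 1: SEQ = 21507, len = 548 B, covers [21507, 22054]
Segment 2: SEQ = 22055, len = 247 B, covers [22055, 22301] [LOST]
Segment 3: SEQ = 22302, len = 685 B, covers [22302, 22986]
Segment 4: SEQ = 22987, len = 700 B, covers [22987, 23686]
In-order data received: bytes [21507, 22054] (segments 1..1).
Segment 2 missing -> gap begins at byte 22055; later segments buffered out of order.
Cumulative ACK = next expected in-order byte = 21507 + 548 = 22055

22055


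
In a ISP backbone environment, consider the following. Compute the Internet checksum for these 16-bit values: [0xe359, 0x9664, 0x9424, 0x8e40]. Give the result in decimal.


Given words: [0xe359, 0x9664, 0x9424, 0x8e40]
Step 1: Sum all words
Raw sum = 58201 + 38500 + 37924 + 36416 = 171041
Step 2: Fold carry: (39969 + 2) = 39971
One's complement = ~39971 & 0xFFFF = 25564

25564


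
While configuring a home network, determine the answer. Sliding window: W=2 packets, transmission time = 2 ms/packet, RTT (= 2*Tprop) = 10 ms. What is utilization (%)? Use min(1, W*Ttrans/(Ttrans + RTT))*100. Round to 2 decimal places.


Given: W = 2, Ttrans = 2 ms, RTT = 10 ms (= 2 * Tprop, Tprop = 5 ms)
Cycle time = Ttrans + RTT = 2 + 10 = 12 ms (first packet sent until its ACK returns)
W * Ttrans = 2 * 2 = 4 ms of sending per cycle
W * Ttrans / (Ttrans + RTT) = 4 / 12 = 0.333333
U = min(1, 0.333333) = 0.333333
U% = 33.33%

33.33


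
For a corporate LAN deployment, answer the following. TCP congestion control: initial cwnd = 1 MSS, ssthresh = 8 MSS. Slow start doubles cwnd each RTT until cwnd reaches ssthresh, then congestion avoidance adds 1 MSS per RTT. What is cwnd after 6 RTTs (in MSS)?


RTT 0: cwnd = 1 MSS (initial)
RTT 1: cwnd = 2 MSS (slow start, doubled)
RTT 2: cwnd = 4 MSS (slow start, doubled)
RTT 3: cwnd = 8 MSS (slow start, doubled)
RTT 4: cwnd = 9 MSS (congestion avoidance, +1)
RTT 5: cwnd = 10 MSS (congestion avoidance, +1)
RTT 6: cwnd = 11 MSS (congestion avoidance, +1)

11


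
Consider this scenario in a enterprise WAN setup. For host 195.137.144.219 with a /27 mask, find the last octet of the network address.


Given: IP = 195.137.144.219, prefix = /27
Subnet mask = 255.255.255.224
Last octet of IP: 219
Last octet of mask: 224
Network last octet = 219 AND 224 = 192

192


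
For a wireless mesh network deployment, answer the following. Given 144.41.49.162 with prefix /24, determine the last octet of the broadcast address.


Given: IP = 144.41.49.162, prefix = /24
Host bits = 32 - 24 = 8
Network last octet = 162 AND mask = 0
Host part size = 2^8 - 1 = 255
Broadcast last octet = 0 OR 255 = 255

255


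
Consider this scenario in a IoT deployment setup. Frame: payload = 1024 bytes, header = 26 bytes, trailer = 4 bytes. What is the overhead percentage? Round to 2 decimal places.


Given: payload = 1024 B, header = 26 B, trailer = 4 B
Overhead bytes = header + trailer = 26 + 4 = 30
Total frame = payload + overhead = 1024 + 30 = 1054
Overhead % = 30 / 1054 * 100 = 2.8463% -> 2.85% (2 dp)

2.85


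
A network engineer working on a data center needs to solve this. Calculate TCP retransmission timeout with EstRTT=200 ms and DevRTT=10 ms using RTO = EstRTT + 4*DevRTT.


Given: EstRTT = 200 ms, DevRTT = 10 ms
Timeout = EstRTT + 4 * DevRTT
4 * DevRTT = 4 * 10 = 40
Timeout = 200 + 40 = 240 ms

240


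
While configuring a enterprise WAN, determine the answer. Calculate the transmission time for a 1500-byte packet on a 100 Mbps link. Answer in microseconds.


Given: packet = 1500 bytes, bandwidth = 100 Mbps
Packet in bits = 1500 * 8 = 12000 bits
Bandwidth = 100 * 10^6 = 100000000 bps
Time = 12000 / 100000000 seconds
Time in us = 12000 * 10^6 / 100000000 = 120

120


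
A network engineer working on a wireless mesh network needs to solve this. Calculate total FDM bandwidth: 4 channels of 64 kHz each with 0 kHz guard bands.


Given: 4 channels, 64 kHz each, guard = 0 kHz
Channel bandwidth = 4 * 64 = 256 kHz
Guard bands = 3 gaps * 0 kHz = 0 kHz
Total = 256 + 0 = 256 kHz

256


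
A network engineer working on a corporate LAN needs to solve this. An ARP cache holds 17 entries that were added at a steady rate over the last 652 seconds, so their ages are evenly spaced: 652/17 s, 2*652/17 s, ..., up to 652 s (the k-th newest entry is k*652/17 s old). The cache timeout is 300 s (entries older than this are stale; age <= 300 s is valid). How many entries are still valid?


Ages are k * 652/17 s for k = 1..17 (spacing = 38.3529 s).
Entry k is valid iff k * 652/17 <= 300 iff k <= 17 * 300 / 652 = 7.8221
n_valid = floor(7.8221) = 7
(n_stale = 17 - 7 = 10)

7


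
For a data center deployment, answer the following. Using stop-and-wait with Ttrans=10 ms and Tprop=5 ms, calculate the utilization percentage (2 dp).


Given: Ttrans = 10 ms, Tprop = 5 ms
RTT = 2 * Tprop = 2 * 5 = 10 ms
U = Ttrans / (Ttrans + RTT)
U = 10 / (10 + 10)
U = 10 / 20 = 0.5
U% = 50.00%

50.00


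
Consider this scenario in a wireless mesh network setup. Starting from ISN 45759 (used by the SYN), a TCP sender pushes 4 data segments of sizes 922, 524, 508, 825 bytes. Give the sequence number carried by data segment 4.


The SYN occupies sequence number ISN = 45759, so the first data byte is ISN + 1 = 45760.
SEQ of data segment i = (ISN + 1) + sum of payload sizes of segments 1..i-1.
Segment 1: SEQ = 45760, payload = 922 bytes
Segment 2: SEQ = 46682, payload = 524 bytes
Segment 3: SEQ = 47206, payload = 508 bytes
Segment 4: SEQ = 47714, payload = 825 bytes
SEQ of segment 4 = 45760 + 922 + 524 + 508 = 47714

47714


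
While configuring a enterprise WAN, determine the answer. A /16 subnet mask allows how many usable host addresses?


Given: subnet mask /16
Host bits = 32 - 16 = 16
Total addresses = 2^16 = 65536
Usable hosts = 65536 - 2 (network + broadcast) = 65534

65534


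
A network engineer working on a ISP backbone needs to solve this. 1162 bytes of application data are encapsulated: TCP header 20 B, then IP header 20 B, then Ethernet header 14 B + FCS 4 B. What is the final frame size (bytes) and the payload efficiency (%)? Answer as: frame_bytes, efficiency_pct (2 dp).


TCP segment = 1162 + 20 = 1182 B
IP packet = 1182 + 20 = 1202 B
Ethernet frame = 1202 + 14 + 4 = 1220 B
Efficiency = app / frame = 1162 / 1220 = 0.952459 = 95.2459% -> 95.25% (2 dp)

1220, 95.25


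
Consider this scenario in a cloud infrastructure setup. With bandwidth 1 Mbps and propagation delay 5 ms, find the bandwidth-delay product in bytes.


Given: bandwidth = 1 Mbps, delay = 5 ms
BDP in bits = 1 * 10^6 * 5 / 1000
BDP in bits = 5000
BDP in bytes = 5000 / 8 = 625

625


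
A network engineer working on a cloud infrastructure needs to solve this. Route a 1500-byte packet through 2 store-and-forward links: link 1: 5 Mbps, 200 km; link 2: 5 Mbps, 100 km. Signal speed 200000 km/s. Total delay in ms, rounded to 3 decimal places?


Packet = 1500 bytes = 12000 bits. Store-and-forward: sum (t_trans + t_prop) per link.
Link 1: t_trans = 12000/(5*10^6) s = 2.4000 ms; t_prop = 200/200000 s = 1.0000 ms; subtotal = 3.4000 ms
Link 2: t_trans = 12000/(5*10^6) s = 2.4000 ms; t_prop = 100/200000 s = 0.5000 ms; subtotal = 2.9000 ms
End-to-end = 3.4000 + 2.9000 = 6.3000 ms -> 6.300 ms (3 dp)

6.300


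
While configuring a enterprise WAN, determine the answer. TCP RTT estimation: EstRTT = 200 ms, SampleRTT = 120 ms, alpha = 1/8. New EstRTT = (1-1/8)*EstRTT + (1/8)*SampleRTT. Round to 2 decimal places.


Given: EstRTT = 200 ms, SampleRTT = 120 ms, alpha = 1/8
New EstRTT = (1 - alpha) * EstRTT + alpha * SampleRTT
(7/8) * 200 = 175
(1/8) * 120 = 15
New EstRTT = 175 + 15 = 190 ms -> 190.00 ms (2 dp)

190.00


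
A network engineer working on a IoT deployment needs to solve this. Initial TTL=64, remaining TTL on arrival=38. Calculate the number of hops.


Given: initial TTL = 64, received TTL = 38
Hops = initial TTL - received TTL
Hops = 64 - 38 = 26

26


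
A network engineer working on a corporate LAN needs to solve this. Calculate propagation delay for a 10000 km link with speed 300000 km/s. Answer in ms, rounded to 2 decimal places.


Given: distance = 10000 km, speed = 300000 km/s
Delay = distance / speed = 10000 / 300000 seconds
Delay in ms = 10000 * 1000 / 300000
Delay = 33.3333 ms
Rounded to 2 dp = 33.33 ms

33.33


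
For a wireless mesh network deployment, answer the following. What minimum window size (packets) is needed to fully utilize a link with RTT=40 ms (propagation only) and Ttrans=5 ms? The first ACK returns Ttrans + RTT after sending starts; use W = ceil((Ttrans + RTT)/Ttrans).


Given: Ttrans = 5 ms, RTT = 40 ms (= 2 * Tprop, Tprop = 20 ms)
Time until first ACK returns = Ttrans + RTT = 5 + 40 = 45 ms
Need W * Ttrans >= Ttrans + RTT  ->  W >= (Ttrans + RTT) / Ttrans
(Ttrans + RTT) / Ttrans = 45 / 5 = 9
W_min = ceil(9) = 9

9


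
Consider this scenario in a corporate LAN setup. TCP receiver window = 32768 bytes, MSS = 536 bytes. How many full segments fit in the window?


Given: RWND = 32768 bytes, MSS = 536 bytes
Full segments = floor(RWND / MSS)
Full segments = floor(32768 / 536)
Full segments = floor(61.1343) = 61

61


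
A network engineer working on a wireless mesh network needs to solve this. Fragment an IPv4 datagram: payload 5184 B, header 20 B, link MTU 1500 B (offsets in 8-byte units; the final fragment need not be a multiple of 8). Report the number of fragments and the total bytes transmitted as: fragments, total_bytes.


Max data per non-final fragment = floor((MTU - header)/8)*8 = floor((1500 - 20)/8)*8 = floor(1480/8)*8 = 1480 B
Final fragment needs no 8-byte alignment: it can carry up to MTU - header = 1480 B
Non-final fragments needed = ceil((payload - 1480) / 1480) = ceil(3704/1480) = ceil(2.5027) = 3
Number of fragments = 3 + 1 = 4
Fragment sizes (data): 3 * 1480 B + 744 B (last, 744 <= 1480 OK)
Total bytes sent = payload + n_frags * header = 5184 + 4*20 = 5184 + 80 = 5264 B

4, 5264
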